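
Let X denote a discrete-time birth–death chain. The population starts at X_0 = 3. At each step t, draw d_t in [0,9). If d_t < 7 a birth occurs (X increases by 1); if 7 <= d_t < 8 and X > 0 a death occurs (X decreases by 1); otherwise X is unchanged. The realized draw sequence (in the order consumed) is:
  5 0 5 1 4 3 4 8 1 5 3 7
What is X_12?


t=0: X=3, d=5 → birth, X_1=4
t=1: X=4, d=0 → birth, X_2=5
t=2: X=5, d=5 → birth, X_3=6
t=3: X=6, d=1 → birth, X_4=7
t=4: X=7, d=4 → birth, X_5=8
t=5: X=8, d=3 → birth, X_6=9
t=6: X=9, d=4 → birth, X_7=10
t=7: X=10, d=8 → hold, X_8=10
t=8: X=10, d=1 → birth, X_9=11
t=9: X=11, d=5 → birth, X_10=12
t=10: X=12, d=3 → birth, X_11=13
t=11: X=13, d=7 → death, X_12=12

12


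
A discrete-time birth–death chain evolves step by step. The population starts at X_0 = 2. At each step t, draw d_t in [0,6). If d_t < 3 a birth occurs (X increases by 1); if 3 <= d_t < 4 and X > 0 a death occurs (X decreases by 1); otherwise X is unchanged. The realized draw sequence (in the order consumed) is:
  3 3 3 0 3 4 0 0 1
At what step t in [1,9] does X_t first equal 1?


t=0: X=2, d=3 → death, X_1=1
t=1: X=1, d=3 → death, X_2=0
t=2: X=0, d=3 → hold, X_3=0
t=3: X=0, d=0 → birth, X_4=1
t=4: X=1, d=3 → death, X_5=0
t=5: X=0, d=4 → hold, X_6=0
t=6: X=0, d=0 → birth, X_7=1
t=7: X=1, d=0 → birth, X_8=2
t=8: X=2, d=1 → birth, X_9=3

1


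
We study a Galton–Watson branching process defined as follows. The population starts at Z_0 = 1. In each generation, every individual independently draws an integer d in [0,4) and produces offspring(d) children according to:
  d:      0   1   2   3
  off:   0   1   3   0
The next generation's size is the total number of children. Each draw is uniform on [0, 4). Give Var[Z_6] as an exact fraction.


9

Outcome values over d=0..3: [0, 1, 3, 0]
Σy = 4, Σy² = 10, M = 4
μ = 4/4 = 1,  σ² = 10/4 − (1)² = 3/2
V_0 = 0, E_0 = 1
V_1 = 3/2·E_0 + (1)²·V_0 = 3/2;  E_1 = 1
V_2 = 3/2·E_1 + (1)²·V_1 = 3;  E_2 = 1
V_3 = 3/2·E_2 + (1)²·V_2 = 9/2;  E_3 = 1
V_4 = 3/2·E_3 + (1)²·V_3 = 6;  E_4 = 1
V_5 = 3/2·E_4 + (1)²·V_4 = 15/2;  E_5 = 1
V_6 = 3/2·E_5 + (1)²·V_5 = 9;  E_6 = 1


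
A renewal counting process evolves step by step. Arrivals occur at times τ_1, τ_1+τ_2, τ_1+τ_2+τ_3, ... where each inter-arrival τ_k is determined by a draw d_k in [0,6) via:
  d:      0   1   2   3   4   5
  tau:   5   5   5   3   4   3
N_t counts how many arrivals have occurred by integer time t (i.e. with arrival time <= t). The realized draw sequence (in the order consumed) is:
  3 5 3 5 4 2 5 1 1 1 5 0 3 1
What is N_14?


draw d_1=3: τ_1=3, arrival time A_1=3
draw d_2=5: τ_2=3, arrival time A_2=6
draw d_3=3: τ_3=3, arrival time A_3=9
draw d_4=5: τ_4=3, arrival time A_4=12
draw d_5=4: τ_5=4, arrival time A_5=16
draw d_6=2: τ_6=5, arrival time A_6=21
draw d_7=5: τ_7=3, arrival time A_7=24
draw d_8=1: τ_8=5, arrival time A_8=29
draw d_9=1: τ_9=5, arrival time A_9=34
draw d_10=1: τ_10=5, arrival time A_10=39
draw d_11=5: τ_11=3, arrival time A_11=42
draw d_12=0: τ_12=5, arrival time A_12=47
draw d_13=3: τ_13=3, arrival time A_13=50
draw d_14=1: τ_14=5, arrival time A_14=55
N_t over t=0..14: 0:0 1:0 2:0 3:1 4:1 5:1 6:2 7:2 8:2 9:3 10:3 11:3 12:4 13:4 14:4

4


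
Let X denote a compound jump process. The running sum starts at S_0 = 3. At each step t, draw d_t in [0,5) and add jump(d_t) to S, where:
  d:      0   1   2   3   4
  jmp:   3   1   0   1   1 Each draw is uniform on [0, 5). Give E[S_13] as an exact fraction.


93/5

Outcome values over d=0..4: [3, 1, 0, 1, 1]
Σy = 6, Σy² = 12, M = 5
μ = 6/5 = 6/5,  σ² = 12/5 − (6/5)² = 24/25
E[S_13] = 3 + 13·(6/5) = 93/5


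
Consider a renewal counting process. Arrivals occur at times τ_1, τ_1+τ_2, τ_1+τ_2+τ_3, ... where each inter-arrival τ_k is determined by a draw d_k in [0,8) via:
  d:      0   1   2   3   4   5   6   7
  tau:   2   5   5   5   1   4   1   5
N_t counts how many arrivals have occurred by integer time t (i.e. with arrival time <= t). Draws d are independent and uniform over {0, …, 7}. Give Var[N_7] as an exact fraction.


Inter-arrival values over d=0..7: [2, 5, 5, 5, 1, 4, 1, 5]
Each d has probability 1/8, so the pmf of τ is: f(1) = 1/4, f(2) = 1/8, f(4) = 1/8, f(5) = 1/2
Let p_n(j) = P(N_n = j), with p_0 = [1]. Condition on τ_1: p_n(0) = P(τ > n), and for j >= 1, p_n(j) = Σ_{k<=n} f(k)·p_{n−k}(j−1)
p_1 = [3/4, 1/4]  (j = 0..1)
p_2 = [5/8, 5/16, 1/16]  (j = 0..2)
p_3 = [5/8, 1/4, 7/64, 1/64]  (j = 0..3)
p_4 = [1/2, 23/64, 13/128, 9/256, 1/256]  (j = 0..4)
p_5 = [0, 51/64, 39/256, 5/128, 11/1024, 1/1024]  (j = 0..5)
p_6 = [0, 33/64, 209/512, 15/256, 29/2048, 13/4096, 1/4096]  (j = 0..6)
p_7 = [0, 25/64, 213/512, 85/512, 11/512, 5/1024, 15/16384, 1/16384]  (j = 0..7)
E[N_7] = Σ j·p_7(j) = 30097/16384;  E[N_7²] = Σ j²·p_7(j) = 66365/16384
Var[N_7] = 66365/16384 − (30097/16384)² = 181494751/268435456

181494751/268435456


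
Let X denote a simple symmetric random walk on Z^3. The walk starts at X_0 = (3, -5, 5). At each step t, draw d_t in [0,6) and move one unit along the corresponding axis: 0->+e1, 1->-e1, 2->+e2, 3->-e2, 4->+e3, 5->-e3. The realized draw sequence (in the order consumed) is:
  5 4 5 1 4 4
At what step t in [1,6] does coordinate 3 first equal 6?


t=0: X=(3, -5, 5), d=5 → -e3, X_1=(3, -5, 4)
t=1: X=(3, -5, 4), d=4 → +e3, X_2=(3, -5, 5)
t=2: X=(3, -5, 5), d=5 → -e3, X_3=(3, -5, 4)
t=3: X=(3, -5, 4), d=1 → -e1, X_4=(2, -5, 4)
t=4: X=(2, -5, 4), d=4 → +e3, X_5=(2, -5, 5)
t=5: X=(2, -5, 5), d=4 → +e3, X_6=(2, -5, 6)

6


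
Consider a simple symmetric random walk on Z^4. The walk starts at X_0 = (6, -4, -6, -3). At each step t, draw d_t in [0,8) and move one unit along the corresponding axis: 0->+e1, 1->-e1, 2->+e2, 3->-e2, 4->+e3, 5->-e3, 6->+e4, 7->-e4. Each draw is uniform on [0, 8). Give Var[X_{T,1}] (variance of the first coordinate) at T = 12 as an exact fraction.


3

Outcome values over d=0..7: [1, -1, 0, 0, 0, 0, 0, 0]
Σy = 0, Σy² = 2, M = 8
μ = 0/8 = 0,  σ² = 2/8 − (0)² = 1/4
Independent increments: Var[X_12] = 12·σ² = 12·(1/4) = 3


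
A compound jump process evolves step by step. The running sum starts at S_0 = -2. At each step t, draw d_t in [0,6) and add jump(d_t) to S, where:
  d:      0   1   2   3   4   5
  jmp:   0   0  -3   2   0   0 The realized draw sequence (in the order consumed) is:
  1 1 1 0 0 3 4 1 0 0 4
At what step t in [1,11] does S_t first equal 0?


6

t=0: S=-2, d=1, jump=0, S_1=-2
t=1: S=-2, d=1, jump=0, S_2=-2
t=2: S=-2, d=1, jump=0, S_3=-2
t=3: S=-2, d=0, jump=0, S_4=-2
t=4: S=-2, d=0, jump=0, S_5=-2
t=5: S=-2, d=3, jump=2, S_6=0
t=6: S=0, d=4, jump=0, S_7=0
t=7: S=0, d=1, jump=0, S_8=0
t=8: S=0, d=0, jump=0, S_9=0
t=9: S=0, d=0, jump=0, S_10=0
t=10: S=0, d=4, jump=0, S_11=0


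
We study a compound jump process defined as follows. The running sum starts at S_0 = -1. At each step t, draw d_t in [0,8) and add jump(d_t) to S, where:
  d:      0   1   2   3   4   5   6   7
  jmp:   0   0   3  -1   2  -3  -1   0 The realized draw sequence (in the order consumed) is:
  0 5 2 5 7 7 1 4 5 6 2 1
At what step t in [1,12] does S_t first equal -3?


t=0: S=-1, d=0, jump=0, S_1=-1
t=1: S=-1, d=5, jump=-3, S_2=-4
t=2: S=-4, d=2, jump=3, S_3=-1
t=3: S=-1, d=5, jump=-3, S_4=-4
t=4: S=-4, d=7, jump=0, S_5=-4
t=5: S=-4, d=7, jump=0, S_6=-4
t=6: S=-4, d=1, jump=0, S_7=-4
t=7: S=-4, d=4, jump=2, S_8=-2
t=8: S=-2, d=5, jump=-3, S_9=-5
t=9: S=-5, d=6, jump=-1, S_10=-6
t=10: S=-6, d=2, jump=3, S_11=-3
t=11: S=-3, d=1, jump=0, S_12=-3

11


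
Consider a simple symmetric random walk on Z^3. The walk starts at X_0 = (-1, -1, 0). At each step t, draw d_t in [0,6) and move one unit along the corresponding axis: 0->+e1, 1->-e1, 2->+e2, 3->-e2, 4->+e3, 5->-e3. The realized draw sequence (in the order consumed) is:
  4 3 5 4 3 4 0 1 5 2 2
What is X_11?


t=0: X=(-1, -1, 0), d=4 → +e3, X_1=(-1, -1, 1)
t=1: X=(-1, -1, 1), d=3 → -e2, X_2=(-1, -2, 1)
t=2: X=(-1, -2, 1), d=5 → -e3, X_3=(-1, -2, 0)
t=3: X=(-1, -2, 0), d=4 → +e3, X_4=(-1, -2, 1)
t=4: X=(-1, -2, 1), d=3 → -e2, X_5=(-1, -3, 1)
t=5: X=(-1, -3, 1), d=4 → +e3, X_6=(-1, -3, 2)
t=6: X=(-1, -3, 2), d=0 → +e1, X_7=(0, -3, 2)
t=7: X=(0, -3, 2), d=1 → -e1, X_8=(-1, -3, 2)
t=8: X=(-1, -3, 2), d=5 → -e3, X_9=(-1, -3, 1)
t=9: X=(-1, -3, 1), d=2 → +e2, X_10=(-1, -2, 1)
t=10: X=(-1, -2, 1), d=2 → +e2, X_11=(-1, -1, 1)

(-1, -1, 1)


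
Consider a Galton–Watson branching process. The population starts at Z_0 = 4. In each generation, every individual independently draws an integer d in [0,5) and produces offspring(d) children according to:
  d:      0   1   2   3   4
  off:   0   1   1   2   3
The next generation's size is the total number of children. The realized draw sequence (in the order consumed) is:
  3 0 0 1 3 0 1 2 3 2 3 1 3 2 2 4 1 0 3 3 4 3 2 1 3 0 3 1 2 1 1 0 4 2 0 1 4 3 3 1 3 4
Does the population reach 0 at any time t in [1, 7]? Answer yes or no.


no

gen 0: Z_0=4, draws=[3, 0, 0, 1], offspring=[2, 0, 0, 1], Z_1=3
gen 1: Z_1=3, draws=[3, 0, 1], offspring=[2, 0, 1], Z_2=3
gen 2: Z_2=3, draws=[2, 3, 2], offspring=[1, 2, 1], Z_3=4
gen 3: Z_3=4, draws=[3, 1, 3, 2], offspring=[2, 1, 2, 1], Z_4=6
gen 4: Z_4=6, draws=[2, 4, 1, 0, 3, 3], offspring=[1, 3, 1, 0, 2, 2], Z_5=9
gen 5: Z_5=9, draws=[4, 3, 2, 1, 3, 0, 3, 1, 2], offspring=[3, 2, 1, 1, 2, 0, 2, 1, 1], Z_6=13
gen 6: Z_6=13, draws=[1, 1, 0, 4, 2, 0, 1, 4, 3, 3, 1, 3, 4], offspring=[1, 1, 0, 3, 1, 0, 1, 3, 2, 2, 1, 2, 3], Z_7=20


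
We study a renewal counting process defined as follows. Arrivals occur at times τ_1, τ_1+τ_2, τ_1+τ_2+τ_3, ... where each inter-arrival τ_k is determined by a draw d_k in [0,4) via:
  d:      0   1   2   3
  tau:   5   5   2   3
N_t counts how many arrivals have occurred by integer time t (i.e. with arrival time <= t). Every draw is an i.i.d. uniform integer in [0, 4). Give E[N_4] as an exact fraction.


Inter-arrival values over d=0..3: [5, 5, 2, 3]
Each d has probability 1/4, so the pmf of τ is: f(2) = 1/4, f(3) = 1/4, f(5) = 1/2
Renewal equation for m(n) = E[N_n]: condition on τ_1 = k (if k <= n, one arrival plus a fresh copy on the remaining n−k steps): m(n) = F(n) + Σ_{k<=n} f(k)·m(n−k), where F(n) = P(τ <= n) and m(0) = 0
m(1) = F(1) = 0
m(2) = F(2) = 1/4
m(3) = F(3) = 1/2
m(4) = F(4) + f(2)·m(2) = 1/2 + 1/4·1/4 = 9/16
E[N_4] = m(4) = 9/16

9/16


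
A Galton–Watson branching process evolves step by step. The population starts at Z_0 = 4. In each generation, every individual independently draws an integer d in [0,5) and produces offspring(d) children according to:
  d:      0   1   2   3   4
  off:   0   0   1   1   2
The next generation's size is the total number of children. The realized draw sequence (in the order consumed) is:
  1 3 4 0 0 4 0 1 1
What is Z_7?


0

gen 0: Z_0=4, draws=[1, 3, 4, 0], offspring=[0, 1, 2, 0], Z_1=3
gen 1: Z_1=3, draws=[0, 4, 0], offspring=[0, 2, 0], Z_2=2
gen 2: Z_2=2, draws=[1, 1], offspring=[0, 0], Z_3=0
gen 3: Z_3=0, draws=[], offspring=[], Z_4=0
gen 4: Z_4=0, draws=[], offspring=[], Z_5=0
gen 5: Z_5=0, draws=[], offspring=[], Z_6=0
gen 6: Z_6=0, draws=[], offspring=[], Z_7=0


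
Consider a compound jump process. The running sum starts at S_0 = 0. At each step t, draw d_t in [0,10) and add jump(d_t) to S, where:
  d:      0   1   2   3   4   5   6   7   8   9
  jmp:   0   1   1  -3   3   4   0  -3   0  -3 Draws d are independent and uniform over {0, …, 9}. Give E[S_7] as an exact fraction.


Outcome values over d=0..9: [0, 1, 1, -3, 3, 4, 0, -3, 0, -3]
Σy = 0, Σy² = 54, M = 10
μ = 0/10 = 0,  σ² = 54/10 − (0)² = 27/5
E[S_7] = 0 + 7·(0) = 0

0


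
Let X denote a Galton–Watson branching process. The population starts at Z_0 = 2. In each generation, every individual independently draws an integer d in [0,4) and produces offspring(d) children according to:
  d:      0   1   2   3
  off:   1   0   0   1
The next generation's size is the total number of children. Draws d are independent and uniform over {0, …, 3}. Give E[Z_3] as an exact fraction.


Outcome values over d=0..3: [1, 0, 0, 1]
Σy = 2, Σy² = 2, M = 4
μ = 2/4 = 1/2,  σ² = 2/4 − (1/2)² = 1/4
E[Z_0] = 2
E[Z_1] = 1/2·E[Z_0] = 1
E[Z_2] = 1/2·E[Z_1] = 1/2
E[Z_3] = 1/2·E[Z_2] = 1/4

1/4


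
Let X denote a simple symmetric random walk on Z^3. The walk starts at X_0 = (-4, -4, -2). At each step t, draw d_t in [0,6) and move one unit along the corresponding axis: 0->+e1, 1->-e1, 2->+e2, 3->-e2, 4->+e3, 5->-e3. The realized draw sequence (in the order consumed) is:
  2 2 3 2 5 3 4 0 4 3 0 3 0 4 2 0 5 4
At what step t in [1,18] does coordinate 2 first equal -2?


t=0: X=(-4, -4, -2), d=2 → +e2, X_1=(-4, -3, -2)
t=1: X=(-4, -3, -2), d=2 → +e2, X_2=(-4, -2, -2)
t=2: X=(-4, -2, -2), d=3 → -e2, X_3=(-4, -3, -2)
t=3: X=(-4, -3, -2), d=2 → +e2, X_4=(-4, -2, -2)
t=4: X=(-4, -2, -2), d=5 → -e3, X_5=(-4, -2, -3)
t=5: X=(-4, -2, -3), d=3 → -e2, X_6=(-4, -3, -3)
t=6: X=(-4, -3, -3), d=4 → +e3, X_7=(-4, -3, -2)
t=7: X=(-4, -3, -2), d=0 → +e1, X_8=(-3, -3, -2)
t=8: X=(-3, -3, -2), d=4 → +e3, X_9=(-3, -3, -1)
t=9: X=(-3, -3, -1), d=3 → -e2, X_10=(-3, -4, -1)
t=10: X=(-3, -4, -1), d=0 → +e1, X_11=(-2, -4, -1)
t=11: X=(-2, -4, -1), d=3 → -e2, X_12=(-2, -5, -1)
t=12: X=(-2, -5, -1), d=0 → +e1, X_13=(-1, -5, -1)
t=13: X=(-1, -5, -1), d=4 → +e3, X_14=(-1, -5, 0)
t=14: X=(-1, -5, 0), d=2 → +e2, X_15=(-1, -4, 0)
t=15: X=(-1, -4, 0), d=0 → +e1, X_16=(0, -4, 0)
t=16: X=(0, -4, 0), d=5 → -e3, X_17=(0, -4, -1)
t=17: X=(0, -4, -1), d=4 → +e3, X_18=(0, -4, 0)

2


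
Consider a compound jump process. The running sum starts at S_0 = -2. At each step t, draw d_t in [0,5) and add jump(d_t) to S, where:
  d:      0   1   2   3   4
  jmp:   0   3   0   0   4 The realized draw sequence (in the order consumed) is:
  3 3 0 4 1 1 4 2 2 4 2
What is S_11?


t=0: S=-2, d=3, jump=0, S_1=-2
t=1: S=-2, d=3, jump=0, S_2=-2
t=2: S=-2, d=0, jump=0, S_3=-2
t=3: S=-2, d=4, jump=4, S_4=2
t=4: S=2, d=1, jump=3, S_5=5
t=5: S=5, d=1, jump=3, S_6=8
t=6: S=8, d=4, jump=4, S_7=12
t=7: S=12, d=2, jump=0, S_8=12
t=8: S=12, d=2, jump=0, S_9=12
t=9: S=12, d=4, jump=4, S_10=16
t=10: S=16, d=2, jump=0, S_11=16

16


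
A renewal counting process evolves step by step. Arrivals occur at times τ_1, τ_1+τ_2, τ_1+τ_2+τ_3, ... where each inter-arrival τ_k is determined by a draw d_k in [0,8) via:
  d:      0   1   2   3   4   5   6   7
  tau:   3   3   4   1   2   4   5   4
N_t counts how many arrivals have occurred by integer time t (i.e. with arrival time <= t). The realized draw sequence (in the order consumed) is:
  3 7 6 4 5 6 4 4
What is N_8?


2

draw d_1=3: τ_1=1, arrival time A_1=1
draw d_2=7: τ_2=4, arrival time A_2=5
draw d_3=6: τ_3=5, arrival time A_3=10
draw d_4=4: τ_4=2, arrival time A_4=12
draw d_5=5: τ_5=4, arrival time A_5=16
draw d_6=6: τ_6=5, arrival time A_6=21
draw d_7=4: τ_7=2, arrival time A_7=23
draw d_8=4: τ_8=2, arrival time A_8=25
N_t over t=0..8: 0:0 1:1 2:1 3:1 4:1 5:2 6:2 7:2 8:2


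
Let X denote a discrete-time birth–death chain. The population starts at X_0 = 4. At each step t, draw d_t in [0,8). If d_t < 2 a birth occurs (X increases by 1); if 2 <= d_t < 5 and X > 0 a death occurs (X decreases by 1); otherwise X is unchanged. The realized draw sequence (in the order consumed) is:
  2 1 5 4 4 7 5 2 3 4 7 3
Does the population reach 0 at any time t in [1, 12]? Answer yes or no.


t=0: X=4, d=2 → death, X_1=3
t=1: X=3, d=1 → birth, X_2=4
t=2: X=4, d=5 → hold, X_3=4
t=3: X=4, d=4 → death, X_4=3
t=4: X=3, d=4 → death, X_5=2
t=5: X=2, d=7 → hold, X_6=2
t=6: X=2, d=5 → hold, X_7=2
t=7: X=2, d=2 → death, X_8=1
t=8: X=1, d=3 → death, X_9=0
t=9: X=0, d=4 → hold, X_10=0
t=10: X=0, d=7 → hold, X_11=0
t=11: X=0, d=3 → hold, X_12=0

yes


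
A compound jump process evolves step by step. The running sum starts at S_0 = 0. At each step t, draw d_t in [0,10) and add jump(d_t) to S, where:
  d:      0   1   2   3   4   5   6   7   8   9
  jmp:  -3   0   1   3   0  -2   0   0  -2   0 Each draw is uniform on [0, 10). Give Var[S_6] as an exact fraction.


783/50

Outcome values over d=0..9: [-3, 0, 1, 3, 0, -2, 0, 0, -2, 0]
Σy = -3, Σy² = 27, M = 10
μ = -3/10 = -3/10,  σ² = 27/10 − (-3/10)² = 261/100
Independent increments: Var[S_6] = 6·σ² = 6·(261/100) = 783/50


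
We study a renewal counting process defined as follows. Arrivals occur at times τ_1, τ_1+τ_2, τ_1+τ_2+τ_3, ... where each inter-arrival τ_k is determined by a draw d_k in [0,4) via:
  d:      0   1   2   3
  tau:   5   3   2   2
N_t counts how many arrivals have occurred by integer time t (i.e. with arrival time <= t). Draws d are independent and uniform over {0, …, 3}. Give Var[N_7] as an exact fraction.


31/64

Inter-arrival values over d=0..3: [5, 3, 2, 2]
Each d has probability 1/4, so the pmf of τ is: f(2) = 1/2, f(3) = 1/4, f(5) = 1/4
Let p_n(j) = P(N_n = j), with p_0 = [1]. Condition on τ_1: p_n(0) = P(τ > n), and for j >= 1, p_n(j) = Σ_{k<=n} f(k)·p_{n−k}(j−1)
p_1 = [1]  (j = 0)
p_2 = [1/2, 1/2]  (j = 0..1)
p_3 = [1/4, 3/4]  (j = 0..1)
p_4 = [1/4, 1/2, 1/4]  (j = 0..2)
p_5 = [0, 1/2, 1/2]  (j = 0..2)
p_6 = [0, 7/16, 7/16, 1/8]  (j = 0..3)
p_7 = [0, 3/16, 1/2, 5/16]  (j = 0..3)
E[N_7] = Σ j·p_7(j) = 17/8;  E[N_7²] = Σ j²·p_7(j) = 5
Var[N_7] = 5 − (17/8)² = 31/64


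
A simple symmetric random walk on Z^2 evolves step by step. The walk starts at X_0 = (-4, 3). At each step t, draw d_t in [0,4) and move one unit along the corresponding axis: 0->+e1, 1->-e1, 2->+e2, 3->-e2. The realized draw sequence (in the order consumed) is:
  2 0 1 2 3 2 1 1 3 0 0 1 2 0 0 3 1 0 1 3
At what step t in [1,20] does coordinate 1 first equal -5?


7

t=0: X=(-4, 3), d=2 → +e2, X_1=(-4, 4)
t=1: X=(-4, 4), d=0 → +e1, X_2=(-3, 4)
t=2: X=(-3, 4), d=1 → -e1, X_3=(-4, 4)
t=3: X=(-4, 4), d=2 → +e2, X_4=(-4, 5)
t=4: X=(-4, 5), d=3 → -e2, X_5=(-4, 4)
t=5: X=(-4, 4), d=2 → +e2, X_6=(-4, 5)
t=6: X=(-4, 5), d=1 → -e1, X_7=(-5, 5)
t=7: X=(-5, 5), d=1 → -e1, X_8=(-6, 5)
t=8: X=(-6, 5), d=3 → -e2, X_9=(-6, 4)
t=9: X=(-6, 4), d=0 → +e1, X_10=(-5, 4)
t=10: X=(-5, 4), d=0 → +e1, X_11=(-4, 4)
t=11: X=(-4, 4), d=1 → -e1, X_12=(-5, 4)
t=12: X=(-5, 4), d=2 → +e2, X_13=(-5, 5)
t=13: X=(-5, 5), d=0 → +e1, X_14=(-4, 5)
t=14: X=(-4, 5), d=0 → +e1, X_15=(-3, 5)
t=15: X=(-3, 5), d=3 → -e2, X_16=(-3, 4)
t=16: X=(-3, 4), d=1 → -e1, X_17=(-4, 4)
t=17: X=(-4, 4), d=0 → +e1, X_18=(-3, 4)
t=18: X=(-3, 4), d=1 → -e1, X_19=(-4, 4)
t=19: X=(-4, 4), d=3 → -e2, X_20=(-4, 3)


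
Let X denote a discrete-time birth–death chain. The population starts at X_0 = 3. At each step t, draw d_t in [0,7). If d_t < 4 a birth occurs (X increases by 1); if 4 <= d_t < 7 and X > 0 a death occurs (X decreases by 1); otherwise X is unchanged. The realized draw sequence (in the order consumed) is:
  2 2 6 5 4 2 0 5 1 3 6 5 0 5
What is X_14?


3

t=0: X=3, d=2 → birth, X_1=4
t=1: X=4, d=2 → birth, X_2=5
t=2: X=5, d=6 → death, X_3=4
t=3: X=4, d=5 → death, X_4=3
t=4: X=3, d=4 → death, X_5=2
t=5: X=2, d=2 → birth, X_6=3
t=6: X=3, d=0 → birth, X_7=4
t=7: X=4, d=5 → death, X_8=3
t=8: X=3, d=1 → birth, X_9=4
t=9: X=4, d=3 → birth, X_10=5
t=10: X=5, d=6 → death, X_11=4
t=11: X=4, d=5 → death, X_12=3
t=12: X=3, d=0 → birth, X_13=4
t=13: X=4, d=5 → death, X_14=3


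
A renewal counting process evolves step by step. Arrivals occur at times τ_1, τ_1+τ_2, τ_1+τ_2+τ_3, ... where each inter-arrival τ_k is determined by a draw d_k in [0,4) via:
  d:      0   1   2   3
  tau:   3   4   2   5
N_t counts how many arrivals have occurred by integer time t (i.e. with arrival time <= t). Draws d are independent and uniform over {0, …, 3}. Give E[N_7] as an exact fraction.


27/16

Inter-arrival values over d=0..3: [3, 4, 2, 5]
Each d has probability 1/4, so the pmf of τ is: f(2) = 1/4, f(3) = 1/4, f(4) = 1/4, f(5) = 1/4
Renewal equation for m(n) = E[N_n]: condition on τ_1 = k (if k <= n, one arrival plus a fresh copy on the remaining n−k steps): m(n) = F(n) + Σ_{k<=n} f(k)·m(n−k), where F(n) = P(τ <= n) and m(0) = 0
m(1) = F(1) = 0
m(2) = F(2) = 1/4
m(3) = F(3) = 1/2
m(4) = F(4) + f(2)·m(2) = 3/4 + 1/4·1/4 = 13/16
m(5) = F(5) + f(2)·m(3) + f(3)·m(2) = 1 + 1/4·1/2 + 1/4·1/4 = 19/16
m(6) = F(6) + f(2)·m(4) + f(3)·m(3) + f(4)·m(2) = 1 + 1/4·13/16 + 1/4·1/2 + 1/4·1/4 = 89/64
m(7) = F(7) + f(2)·m(5) + f(3)·m(4) + f(4)·m(3) + f(5)·m(2) = 1 + 1/4·19/16 + 1/4·13/16 + 1/4·1/2 + 1/4·1/4 = 27/16
E[N_7] = m(7) = 27/16


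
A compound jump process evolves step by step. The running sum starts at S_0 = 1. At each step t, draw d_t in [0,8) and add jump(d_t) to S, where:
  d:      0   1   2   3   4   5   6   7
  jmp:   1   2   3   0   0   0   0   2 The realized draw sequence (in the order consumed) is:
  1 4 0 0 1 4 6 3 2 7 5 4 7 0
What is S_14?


t=0: S=1, d=1, jump=2, S_1=3
t=1: S=3, d=4, jump=0, S_2=3
t=2: S=3, d=0, jump=1, S_3=4
t=3: S=4, d=0, jump=1, S_4=5
t=4: S=5, d=1, jump=2, S_5=7
t=5: S=7, d=4, jump=0, S_6=7
t=6: S=7, d=6, jump=0, S_7=7
t=7: S=7, d=3, jump=0, S_8=7
t=8: S=7, d=2, jump=3, S_9=10
t=9: S=10, d=7, jump=2, S_10=12
t=10: S=12, d=5, jump=0, S_11=12
t=11: S=12, d=4, jump=0, S_12=12
t=12: S=12, d=7, jump=2, S_13=14
t=13: S=14, d=0, jump=1, S_14=15

15


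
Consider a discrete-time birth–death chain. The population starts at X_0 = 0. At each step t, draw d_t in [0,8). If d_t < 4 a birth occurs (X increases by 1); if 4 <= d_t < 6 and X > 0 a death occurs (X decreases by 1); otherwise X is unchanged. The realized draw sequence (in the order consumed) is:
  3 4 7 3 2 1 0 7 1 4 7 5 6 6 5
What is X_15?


2

t=0: X=0, d=3 → birth, X_1=1
t=1: X=1, d=4 → death, X_2=0
t=2: X=0, d=7 → hold, X_3=0
t=3: X=0, d=3 → birth, X_4=1
t=4: X=1, d=2 → birth, X_5=2
t=5: X=2, d=1 → birth, X_6=3
t=6: X=3, d=0 → birth, X_7=4
t=7: X=4, d=7 → hold, X_8=4
t=8: X=4, d=1 → birth, X_9=5
t=9: X=5, d=4 → death, X_10=4
t=10: X=4, d=7 → hold, X_11=4
t=11: X=4, d=5 → death, X_12=3
t=12: X=3, d=6 → hold, X_13=3
t=13: X=3, d=6 → hold, X_14=3
t=14: X=3, d=5 → death, X_15=2


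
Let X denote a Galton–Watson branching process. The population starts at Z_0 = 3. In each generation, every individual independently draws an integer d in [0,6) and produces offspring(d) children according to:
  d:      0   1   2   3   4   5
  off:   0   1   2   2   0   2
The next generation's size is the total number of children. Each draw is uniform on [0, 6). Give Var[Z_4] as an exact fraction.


10991435/559872

Outcome values over d=0..5: [0, 1, 2, 2, 0, 2]
Σy = 7, Σy² = 13, M = 6
μ = 7/6 = 7/6,  σ² = 13/6 − (7/6)² = 29/36
V_0 = 0, E_0 = 3
V_1 = 29/36·E_0 + (7/6)²·V_0 = 29/12;  E_1 = 7/2
V_2 = 29/36·E_1 + (7/6)²·V_1 = 2639/432;  E_2 = 49/12
V_3 = 29/36·E_2 + (7/6)²·V_2 = 180467/15552;  E_3 = 343/72
V_4 = 29/36·E_3 + (7/6)²·V_3 = 10991435/559872;  E_4 = 2401/432


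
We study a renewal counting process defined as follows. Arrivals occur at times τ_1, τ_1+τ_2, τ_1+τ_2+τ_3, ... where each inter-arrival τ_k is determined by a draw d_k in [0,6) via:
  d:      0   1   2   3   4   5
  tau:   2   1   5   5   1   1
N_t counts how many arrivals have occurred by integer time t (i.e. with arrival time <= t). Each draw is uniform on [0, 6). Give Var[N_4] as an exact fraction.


34439/20736

Inter-arrival values over d=0..5: [2, 1, 5, 5, 1, 1]
Each d has probability 1/6, so the pmf of τ is: f(1) = 1/2, f(2) = 1/6, f(5) = 1/3
Let p_n(j) = P(N_n = j), with p_0 = [1]. Condition on τ_1: p_n(0) = P(τ > n), and for j >= 1, p_n(j) = Σ_{k<=n} f(k)·p_{n−k}(j−1)
p_1 = [1/2, 1/2]  (j = 0..1)
p_2 = [1/3, 5/12, 1/4]  (j = 0..2)
p_3 = [1/3, 1/4, 7/24, 1/8]  (j = 0..3)
p_4 = [1/3, 2/9, 7/36, 3/16, 1/16]  (j = 0..4)
E[N_4] = Σ j·p_4(j) = 205/144;  E[N_4²] = Σ j²·p_4(j) = 59/16
Var[N_4] = 59/16 − (205/144)² = 34439/20736


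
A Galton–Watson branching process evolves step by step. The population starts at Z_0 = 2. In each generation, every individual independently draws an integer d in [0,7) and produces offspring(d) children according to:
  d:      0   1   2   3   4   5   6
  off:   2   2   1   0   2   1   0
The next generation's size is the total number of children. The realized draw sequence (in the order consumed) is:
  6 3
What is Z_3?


0

gen 0: Z_0=2, draws=[6, 3], offspring=[0, 0], Z_1=0
gen 1: Z_1=0, draws=[], offspring=[], Z_2=0
gen 2: Z_2=0, draws=[], offspring=[], Z_3=0


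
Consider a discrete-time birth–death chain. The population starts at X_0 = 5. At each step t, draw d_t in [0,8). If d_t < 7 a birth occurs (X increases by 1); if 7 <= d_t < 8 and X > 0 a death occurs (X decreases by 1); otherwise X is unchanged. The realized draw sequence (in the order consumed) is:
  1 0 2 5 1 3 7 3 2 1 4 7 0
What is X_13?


14

t=0: X=5, d=1 → birth, X_1=6
t=1: X=6, d=0 → birth, X_2=7
t=2: X=7, d=2 → birth, X_3=8
t=3: X=8, d=5 → birth, X_4=9
t=4: X=9, d=1 → birth, X_5=10
t=5: X=10, d=3 → birth, X_6=11
t=6: X=11, d=7 → death, X_7=10
t=7: X=10, d=3 → birth, X_8=11
t=8: X=11, d=2 → birth, X_9=12
t=9: X=12, d=1 → birth, X_10=13
t=10: X=13, d=4 → birth, X_11=14
t=11: X=14, d=7 → death, X_12=13
t=12: X=13, d=0 → birth, X_13=14


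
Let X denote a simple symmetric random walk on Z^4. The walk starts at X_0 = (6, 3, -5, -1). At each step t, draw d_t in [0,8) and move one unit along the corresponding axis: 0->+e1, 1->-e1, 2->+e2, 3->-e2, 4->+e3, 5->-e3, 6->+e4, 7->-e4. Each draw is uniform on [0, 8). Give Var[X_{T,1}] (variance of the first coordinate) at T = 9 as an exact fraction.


Outcome values over d=0..7: [1, -1, 0, 0, 0, 0, 0, 0]
Σy = 0, Σy² = 2, M = 8
μ = 0/8 = 0,  σ² = 2/8 − (0)² = 1/4
Independent increments: Var[X_9] = 9·σ² = 9·(1/4) = 9/4

9/4


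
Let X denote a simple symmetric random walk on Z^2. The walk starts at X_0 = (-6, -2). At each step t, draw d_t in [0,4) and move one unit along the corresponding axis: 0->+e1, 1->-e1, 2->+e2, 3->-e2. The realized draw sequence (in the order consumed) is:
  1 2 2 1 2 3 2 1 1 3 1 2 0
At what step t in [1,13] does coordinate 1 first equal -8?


4

t=0: X=(-6, -2), d=1 → -e1, X_1=(-7, -2)
t=1: X=(-7, -2), d=2 → +e2, X_2=(-7, -1)
t=2: X=(-7, -1), d=2 → +e2, X_3=(-7, 0)
t=3: X=(-7, 0), d=1 → -e1, X_4=(-8, 0)
t=4: X=(-8, 0), d=2 → +e2, X_5=(-8, 1)
t=5: X=(-8, 1), d=3 → -e2, X_6=(-8, 0)
t=6: X=(-8, 0), d=2 → +e2, X_7=(-8, 1)
t=7: X=(-8, 1), d=1 → -e1, X_8=(-9, 1)
t=8: X=(-9, 1), d=1 → -e1, X_9=(-10, 1)
t=9: X=(-10, 1), d=3 → -e2, X_10=(-10, 0)
t=10: X=(-10, 0), d=1 → -e1, X_11=(-11, 0)
t=11: X=(-11, 0), d=2 → +e2, X_12=(-11, 1)
t=12: X=(-11, 1), d=0 → +e1, X_13=(-10, 1)


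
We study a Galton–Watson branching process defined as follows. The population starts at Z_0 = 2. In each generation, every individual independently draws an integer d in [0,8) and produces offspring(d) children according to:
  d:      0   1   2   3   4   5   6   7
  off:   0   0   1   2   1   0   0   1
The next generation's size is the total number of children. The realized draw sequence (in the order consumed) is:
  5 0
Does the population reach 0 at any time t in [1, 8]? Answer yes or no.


yes

gen 0: Z_0=2, draws=[5, 0], offspring=[0, 0], Z_1=0
gen 1: Z_1=0, draws=[], offspring=[], Z_2=0
gen 2: Z_2=0, draws=[], offspring=[], Z_3=0
gen 3: Z_3=0, draws=[], offspring=[], Z_4=0
gen 4: Z_4=0, draws=[], offspring=[], Z_5=0
gen 5: Z_5=0, draws=[], offspring=[], Z_6=0
gen 6: Z_6=0, draws=[], offspring=[], Z_7=0
gen 7: Z_7=0, draws=[], offspring=[], Z_8=0


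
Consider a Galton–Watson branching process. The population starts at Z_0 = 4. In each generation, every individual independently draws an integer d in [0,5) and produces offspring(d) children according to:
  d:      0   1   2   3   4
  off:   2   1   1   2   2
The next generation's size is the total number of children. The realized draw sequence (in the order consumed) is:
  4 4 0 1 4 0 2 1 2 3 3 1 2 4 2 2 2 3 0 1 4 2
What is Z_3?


gen 0: Z_0=4, draws=[4, 4, 0, 1], offspring=[2, 2, 2, 1], Z_1=7
gen 1: Z_1=7, draws=[4, 0, 2, 1, 2, 3, 3], offspring=[2, 2, 1, 1, 1, 2, 2], Z_2=11
gen 2: Z_2=11, draws=[1, 2, 4, 2, 2, 2, 3, 0, 1, 4, 2], offspring=[1, 1, 2, 1, 1, 1, 2, 2, 1, 2, 1], Z_3=15

15


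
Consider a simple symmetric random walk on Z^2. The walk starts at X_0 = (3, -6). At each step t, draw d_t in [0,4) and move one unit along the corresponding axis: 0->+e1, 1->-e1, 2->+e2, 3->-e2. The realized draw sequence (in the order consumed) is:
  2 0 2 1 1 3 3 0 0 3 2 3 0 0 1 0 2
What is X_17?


t=0: X=(3, -6), d=2 → +e2, X_1=(3, -5)
t=1: X=(3, -5), d=0 → +e1, X_2=(4, -5)
t=2: X=(4, -5), d=2 → +e2, X_3=(4, -4)
t=3: X=(4, -4), d=1 → -e1, X_4=(3, -4)
t=4: X=(3, -4), d=1 → -e1, X_5=(2, -4)
t=5: X=(2, -4), d=3 → -e2, X_6=(2, -5)
t=6: X=(2, -5), d=3 → -e2, X_7=(2, -6)
t=7: X=(2, -6), d=0 → +e1, X_8=(3, -6)
t=8: X=(3, -6), d=0 → +e1, X_9=(4, -6)
t=9: X=(4, -6), d=3 → -e2, X_10=(4, -7)
t=10: X=(4, -7), d=2 → +e2, X_11=(4, -6)
t=11: X=(4, -6), d=3 → -e2, X_12=(4, -7)
t=12: X=(4, -7), d=0 → +e1, X_13=(5, -7)
t=13: X=(5, -7), d=0 → +e1, X_14=(6, -7)
t=14: X=(6, -7), d=1 → -e1, X_15=(5, -7)
t=15: X=(5, -7), d=0 → +e1, X_16=(6, -7)
t=16: X=(6, -7), d=2 → +e2, X_17=(6, -6)

(6, -6)


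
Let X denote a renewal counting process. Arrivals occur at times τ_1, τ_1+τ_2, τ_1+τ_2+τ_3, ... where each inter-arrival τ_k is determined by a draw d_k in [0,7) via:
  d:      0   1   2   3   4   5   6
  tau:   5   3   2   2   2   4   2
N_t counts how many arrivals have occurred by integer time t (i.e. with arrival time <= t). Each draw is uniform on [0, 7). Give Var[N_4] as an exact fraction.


1046/2401

Inter-arrival values over d=0..6: [5, 3, 2, 2, 2, 4, 2]
Each d has probability 1/7, so the pmf of τ is: f(2) = 4/7, f(3) = 1/7, f(4) = 1/7, f(5) = 1/7
Let p_n(j) = P(N_n = j), with p_0 = [1]. Condition on τ_1: p_n(0) = P(τ > n), and for j >= 1, p_n(j) = Σ_{k<=n} f(k)·p_{n−k}(j−1)
p_1 = [1]  (j = 0)
p_2 = [3/7, 4/7]  (j = 0..1)
p_3 = [2/7, 5/7]  (j = 0..1)
p_4 = [1/7, 26/49, 16/49]  (j = 0..2)
E[N_4] = Σ j·p_4(j) = 58/49;  E[N_4²] = Σ j²·p_4(j) = 90/49
Var[N_4] = 90/49 − (58/49)² = 1046/2401


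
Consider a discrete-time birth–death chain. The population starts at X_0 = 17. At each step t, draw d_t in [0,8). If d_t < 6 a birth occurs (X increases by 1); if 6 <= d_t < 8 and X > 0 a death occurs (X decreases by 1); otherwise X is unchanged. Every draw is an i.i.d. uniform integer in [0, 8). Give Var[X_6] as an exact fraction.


X can drop by at most 1 per step and X_0 = 17 > T = 6, so X_t >= 17 − t >= 11 > 0 for every t <= 6: the floor at 0 (the 'and X > 0' condition) never binds. Hence X_6 = X_0 + Σ_{t<6} Y_t with i.i.d. increments Y_t = y(d_t) ∈ {+1, −1, 0}.
Outcome values over d=0..7: [1, 1, 1, 1, 1, 1, -1, -1]
Σy = 4, Σy² = 8, M = 8
μ = 4/8 = 1/2,  σ² = 8/8 − (1/2)² = 3/4
Independent increments: Var[X_6] = 6·σ² = 6·(3/4) = 9/2

9/2


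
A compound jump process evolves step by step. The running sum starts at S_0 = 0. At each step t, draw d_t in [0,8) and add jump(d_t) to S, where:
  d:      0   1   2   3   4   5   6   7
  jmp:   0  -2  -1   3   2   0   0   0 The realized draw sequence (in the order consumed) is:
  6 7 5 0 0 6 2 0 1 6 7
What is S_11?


t=0: S=0, d=6, jump=0, S_1=0
t=1: S=0, d=7, jump=0, S_2=0
t=2: S=0, d=5, jump=0, S_3=0
t=3: S=0, d=0, jump=0, S_4=0
t=4: S=0, d=0, jump=0, S_5=0
t=5: S=0, d=6, jump=0, S_6=0
t=6: S=0, d=2, jump=-1, S_7=-1
t=7: S=-1, d=0, jump=0, S_8=-1
t=8: S=-1, d=1, jump=-2, S_9=-3
t=9: S=-3, d=6, jump=0, S_10=-3
t=10: S=-3, d=7, jump=0, S_11=-3

-3


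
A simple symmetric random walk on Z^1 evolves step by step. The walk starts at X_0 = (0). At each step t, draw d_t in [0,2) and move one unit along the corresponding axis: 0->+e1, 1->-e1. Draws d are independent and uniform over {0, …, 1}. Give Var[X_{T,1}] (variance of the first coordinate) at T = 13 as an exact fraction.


13

Outcome values over d=0..1: [1, -1]
Σy = 0, Σy² = 2, M = 2
μ = 0/2 = 0,  σ² = 2/2 − (0)² = 1
Independent increments: Var[X_13] = 13·σ² = 13·(1) = 13


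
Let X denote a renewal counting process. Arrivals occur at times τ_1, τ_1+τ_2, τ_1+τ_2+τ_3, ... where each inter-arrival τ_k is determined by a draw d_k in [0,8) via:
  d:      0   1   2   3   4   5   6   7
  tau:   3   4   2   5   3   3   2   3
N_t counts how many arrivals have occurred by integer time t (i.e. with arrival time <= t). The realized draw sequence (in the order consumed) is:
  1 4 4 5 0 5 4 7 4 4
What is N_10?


draw d_1=1: τ_1=4, arrival time A_1=4
draw d_2=4: τ_2=3, arrival time A_2=7
draw d_3=4: τ_3=3, arrival time A_3=10
draw d_4=5: τ_4=3, arrival time A_4=13
draw d_5=0: τ_5=3, arrival time A_5=16
draw d_6=5: τ_6=3, arrival time A_6=19
draw d_7=4: τ_7=3, arrival time A_7=22
draw d_8=7: τ_8=3, arrival time A_8=25
draw d_9=4: τ_9=3, arrival time A_9=28
draw d_10=4: τ_10=3, arrival time A_10=31
N_t over t=0..10: 0:0 1:0 2:0 3:0 4:1 5:1 6:1 7:2 8:2 9:2 10:3

3


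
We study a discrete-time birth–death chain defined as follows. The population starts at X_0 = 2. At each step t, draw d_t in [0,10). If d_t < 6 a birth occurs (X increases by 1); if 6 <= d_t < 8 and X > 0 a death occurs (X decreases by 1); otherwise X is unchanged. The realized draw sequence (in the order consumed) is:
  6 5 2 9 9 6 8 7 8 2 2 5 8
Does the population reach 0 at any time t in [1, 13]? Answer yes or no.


t=0: X=2, d=6 → death, X_1=1
t=1: X=1, d=5 → birth, X_2=2
t=2: X=2, d=2 → birth, X_3=3
t=3: X=3, d=9 → hold, X_4=3
t=4: X=3, d=9 → hold, X_5=3
t=5: X=3, d=6 → death, X_6=2
t=6: X=2, d=8 → hold, X_7=2
t=7: X=2, d=7 → death, X_8=1
t=8: X=1, d=8 → hold, X_9=1
t=9: X=1, d=2 → birth, X_10=2
t=10: X=2, d=2 → birth, X_11=3
t=11: X=3, d=5 → birth, X_12=4
t=12: X=4, d=8 → hold, X_13=4

no


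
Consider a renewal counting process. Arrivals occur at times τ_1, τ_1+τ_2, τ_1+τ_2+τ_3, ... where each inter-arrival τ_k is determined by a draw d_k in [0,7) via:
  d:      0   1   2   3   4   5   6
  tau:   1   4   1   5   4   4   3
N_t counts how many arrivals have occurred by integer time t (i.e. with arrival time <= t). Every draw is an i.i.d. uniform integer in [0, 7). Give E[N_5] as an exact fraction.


Inter-arrival values over d=0..6: [1, 4, 1, 5, 4, 4, 3]
Each d has probability 1/7, so the pmf of τ is: f(1) = 2/7, f(3) = 1/7, f(4) = 3/7, f(5) = 1/7
Renewal equation for m(n) = E[N_n]: condition on τ_1 = k (if k <= n, one arrival plus a fresh copy on the remaining n−k steps): m(n) = F(n) + Σ_{k<=n} f(k)·m(n−k), where F(n) = P(τ <= n) and m(0) = 0
m(1) = F(1) = 2/7
m(2) = F(2) + f(1)·m(1) = 2/7 + 2/7·2/7 = 18/49
m(3) = F(3) + f(1)·m(2) = 3/7 + 2/7·18/49 = 183/343
m(4) = F(4) + f(1)·m(3) + f(3)·m(1) = 6/7 + 2/7·183/343 + 1/7·2/7 = 2522/2401
m(5) = F(5) + f(1)·m(4) + f(3)·m(2) + f(4)·m(1) = 1 + 2/7·2522/2401 + 1/7·18/49 + 3/7·2/7 = 24791/16807
E[N_5] = m(5) = 24791/16807

24791/16807


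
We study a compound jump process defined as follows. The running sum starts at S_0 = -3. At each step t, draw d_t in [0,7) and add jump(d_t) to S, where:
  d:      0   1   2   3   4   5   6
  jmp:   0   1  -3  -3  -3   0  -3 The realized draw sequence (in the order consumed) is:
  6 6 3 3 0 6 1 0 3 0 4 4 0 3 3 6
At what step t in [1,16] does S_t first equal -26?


12

t=0: S=-3, d=6, jump=-3, S_1=-6
t=1: S=-6, d=6, jump=-3, S_2=-9
t=2: S=-9, d=3, jump=-3, S_3=-12
t=3: S=-12, d=3, jump=-3, S_4=-15
t=4: S=-15, d=0, jump=0, S_5=-15
t=5: S=-15, d=6, jump=-3, S_6=-18
t=6: S=-18, d=1, jump=1, S_7=-17
t=7: S=-17, d=0, jump=0, S_8=-17
t=8: S=-17, d=3, jump=-3, S_9=-20
t=9: S=-20, d=0, jump=0, S_10=-20
t=10: S=-20, d=4, jump=-3, S_11=-23
t=11: S=-23, d=4, jump=-3, S_12=-26
t=12: S=-26, d=0, jump=0, S_13=-26
t=13: S=-26, d=3, jump=-3, S_14=-29
t=14: S=-29, d=3, jump=-3, S_15=-32
t=15: S=-32, d=6, jump=-3, S_16=-35


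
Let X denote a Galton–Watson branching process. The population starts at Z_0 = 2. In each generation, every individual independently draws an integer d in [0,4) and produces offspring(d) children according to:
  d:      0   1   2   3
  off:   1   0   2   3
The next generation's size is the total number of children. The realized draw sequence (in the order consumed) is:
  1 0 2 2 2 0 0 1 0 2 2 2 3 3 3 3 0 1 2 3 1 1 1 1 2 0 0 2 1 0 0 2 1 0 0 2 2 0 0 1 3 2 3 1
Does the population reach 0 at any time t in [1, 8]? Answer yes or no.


gen 0: Z_0=2, draws=[1, 0], offspring=[0, 1], Z_1=1
gen 1: Z_1=1, draws=[2], offspring=[2], Z_2=2
gen 2: Z_2=2, draws=[2, 2], offspring=[2, 2], Z_3=4
gen 3: Z_3=4, draws=[0, 0, 1, 0], offspring=[1, 1, 0, 1], Z_4=3
gen 4: Z_4=3, draws=[2, 2, 2], offspring=[2, 2, 2], Z_5=6
gen 5: Z_5=6, draws=[3, 3, 3, 3, 0, 1], offspring=[3, 3, 3, 3, 1, 0], Z_6=13
gen 6: Z_6=13, draws=[2, 3, 1, 1, 1, 1, 2, 0, 0, 2, 1, 0, 0], offspring=[2, 3, 0, 0, 0, 0, 2, 1, 1, 2, 0, 1, 1], Z_7=13
gen 7: Z_7=13, draws=[2, 1, 0, 0, 2, 2, 0, 0, 1, 3, 2, 3, 1], offspring=[2, 0, 1, 1, 2, 2, 1, 1, 0, 3, 2, 3, 0], Z_8=18

no


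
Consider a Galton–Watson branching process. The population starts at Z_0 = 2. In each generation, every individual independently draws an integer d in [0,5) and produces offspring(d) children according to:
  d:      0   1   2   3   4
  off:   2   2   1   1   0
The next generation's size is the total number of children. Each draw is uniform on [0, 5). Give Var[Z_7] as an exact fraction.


Outcome values over d=0..4: [2, 2, 1, 1, 0]
Σy = 6, Σy² = 10, M = 5
μ = 6/5 = 6/5,  σ² = 10/5 − (6/5)² = 14/25
V_0 = 0, E_0 = 2
V_1 = 14/25·E_0 + (6/5)²·V_0 = 28/25;  E_1 = 12/5
V_2 = 14/25·E_1 + (6/5)²·V_1 = 1848/625;  E_2 = 72/25
V_3 = 14/25·E_2 + (6/5)²·V_2 = 91728/15625;  E_3 = 432/125
V_4 = 14/25·E_3 + (6/5)²·V_3 = 4058208/390625;  E_4 = 2592/625
V_5 = 14/25·E_4 + (6/5)²·V_4 = 168775488/9765625;  E_5 = 15552/3125
V_6 = 14/25·E_5 + (6/5)²·V_5 = 6756317568/244140625;  E_6 = 93312/15625
V_7 = 14/25·E_6 + (6/5)²·V_6 = 263639432448/6103515625;  E_7 = 559872/78125

263639432448/6103515625


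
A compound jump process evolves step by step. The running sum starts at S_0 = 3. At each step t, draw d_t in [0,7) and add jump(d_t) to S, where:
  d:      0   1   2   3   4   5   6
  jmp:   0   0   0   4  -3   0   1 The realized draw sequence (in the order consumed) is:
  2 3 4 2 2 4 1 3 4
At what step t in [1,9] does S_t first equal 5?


8

t=0: S=3, d=2, jump=0, S_1=3
t=1: S=3, d=3, jump=4, S_2=7
t=2: S=7, d=4, jump=-3, S_3=4
t=3: S=4, d=2, jump=0, S_4=4
t=4: S=4, d=2, jump=0, S_5=4
t=5: S=4, d=4, jump=-3, S_6=1
t=6: S=1, d=1, jump=0, S_7=1
t=7: S=1, d=3, jump=4, S_8=5
t=8: S=5, d=4, jump=-3, S_9=2


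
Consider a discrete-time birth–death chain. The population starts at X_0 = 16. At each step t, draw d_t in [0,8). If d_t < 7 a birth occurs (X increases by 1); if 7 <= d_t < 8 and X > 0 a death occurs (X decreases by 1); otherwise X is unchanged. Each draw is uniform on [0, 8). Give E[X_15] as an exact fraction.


X can drop by at most 1 per step and X_0 = 16 > T = 15, so X_t >= 16 − t >= 1 > 0 for every t <= 15: the floor at 0 (the 'and X > 0' condition) never binds. Hence X_15 = X_0 + Σ_{t<15} Y_t with i.i.d. increments Y_t = y(d_t) ∈ {+1, −1, 0}.
Outcome values over d=0..7: [1, 1, 1, 1, 1, 1, 1, -1]
Σy = 6, Σy² = 8, M = 8
μ = 6/8 = 3/4,  σ² = 8/8 − (3/4)² = 7/16
E[X_15] = 16 + 15·(3/4) = 109/4

109/4


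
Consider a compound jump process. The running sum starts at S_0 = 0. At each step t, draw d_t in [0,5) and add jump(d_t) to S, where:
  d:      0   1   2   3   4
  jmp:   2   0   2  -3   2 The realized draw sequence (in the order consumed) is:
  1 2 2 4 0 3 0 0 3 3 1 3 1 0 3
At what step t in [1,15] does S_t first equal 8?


t=0: S=0, d=1, jump=0, S_1=0
t=1: S=0, d=2, jump=2, S_2=2
t=2: S=2, d=2, jump=2, S_3=4
t=3: S=4, d=4, jump=2, S_4=6
t=4: S=6, d=0, jump=2, S_5=8
t=5: S=8, d=3, jump=-3, S_6=5
t=6: S=5, d=0, jump=2, S_7=7
t=7: S=7, d=0, jump=2, S_8=9
t=8: S=9, d=3, jump=-3, S_9=6
t=9: S=6, d=3, jump=-3, S_10=3
t=10: S=3, d=1, jump=0, S_11=3
t=11: S=3, d=3, jump=-3, S_12=0
t=12: S=0, d=1, jump=0, S_13=0
t=13: S=0, d=0, jump=2, S_14=2
t=14: S=2, d=3, jump=-3, S_15=-1

5
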